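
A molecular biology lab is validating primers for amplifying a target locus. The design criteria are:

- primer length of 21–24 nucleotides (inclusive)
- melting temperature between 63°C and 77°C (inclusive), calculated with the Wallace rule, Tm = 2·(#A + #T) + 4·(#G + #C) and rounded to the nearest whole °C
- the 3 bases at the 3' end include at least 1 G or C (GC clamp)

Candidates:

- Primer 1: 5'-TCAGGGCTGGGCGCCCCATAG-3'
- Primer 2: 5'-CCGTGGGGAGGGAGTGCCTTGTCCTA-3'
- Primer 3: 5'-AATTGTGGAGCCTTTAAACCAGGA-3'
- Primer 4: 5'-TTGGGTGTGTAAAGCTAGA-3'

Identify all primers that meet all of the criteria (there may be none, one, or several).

Primer 1 (21 nt, A=3 T=3 G=8 C=7): length 21 ✓; Tm = 2·6 + 4·15 = 72°C ✓; 3' end TAG has 1 G/C ✓ — passes.
Primer 2 (26 nt, A=3 T=6 G=11 C=6): length 26, outside 21–24 ✗; Tm = 2·9 + 4·17 = 86°C, outside 63–77°C ✗; 3' end CTA has 1 G/C ✓ — fails.
Primer 3 (24 nt, A=8 T=6 G=6 C=4): length 24 ✓; Tm = 2·14 + 4·10 = 68°C ✓; 3' end GGA has 2 G/C ✓ — passes.
Primer 4 (19 nt, A=5 T=6 G=7 C=1): length 19, outside 21–24 ✗; Tm = 2·11 + 4·8 = 54°C, outside 63–77°C ✗; 3' end AGA has 1 G/C ✓ — fails.

Primer 1 and Primer 3.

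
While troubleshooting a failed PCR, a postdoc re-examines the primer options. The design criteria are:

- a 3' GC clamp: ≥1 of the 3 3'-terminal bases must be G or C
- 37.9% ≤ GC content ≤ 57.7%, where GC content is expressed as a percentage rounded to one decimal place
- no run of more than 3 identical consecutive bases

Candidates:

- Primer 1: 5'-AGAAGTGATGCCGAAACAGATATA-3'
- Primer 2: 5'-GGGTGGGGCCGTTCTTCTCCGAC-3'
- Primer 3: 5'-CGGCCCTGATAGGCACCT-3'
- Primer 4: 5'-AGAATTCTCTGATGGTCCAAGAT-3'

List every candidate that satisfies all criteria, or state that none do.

Primer 4 only.

Primer 1 (24 nt, A=11 T=4 G=6 C=3): 3' end ATA has 0 G/C, need ≥1 ✗; GC 9/24 = 37.5%, outside 37.9–57.7% ✗; longest run = 3 ✓ — fails.
Primer 2 (23 nt, A=1 T=6 G=9 C=7): 3' end GAC has 2 G/C ✓; GC 16/23 = 69.6%, outside 37.9–57.7% ✗; longest run = 4, exceeds 3 ✗ — fails.
Primer 3 (18 nt, A=3 T=3 G=5 C=7): 3' end CCT has 2 G/C ✓; GC 12/18 = 66.7%, outside 37.9–57.7% ✗; longest run = 3 ✓ — fails.
Primer 4 (23 nt, A=7 T=7 G=5 C=4): 3' end GAT has 1 G/C ✓; GC 9/23 = 39.1% ✓; longest run = 2 ✓ — passes.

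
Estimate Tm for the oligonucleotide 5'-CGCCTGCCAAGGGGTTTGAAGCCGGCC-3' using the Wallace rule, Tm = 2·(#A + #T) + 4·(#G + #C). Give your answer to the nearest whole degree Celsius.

Base counts: A=4, T=4, G=10, C=9 (length 27).
Tm = 2·(4+4) + 4·(10+9) = 2·8 + 4·19 = 16 + 76 = 92°C.

92°C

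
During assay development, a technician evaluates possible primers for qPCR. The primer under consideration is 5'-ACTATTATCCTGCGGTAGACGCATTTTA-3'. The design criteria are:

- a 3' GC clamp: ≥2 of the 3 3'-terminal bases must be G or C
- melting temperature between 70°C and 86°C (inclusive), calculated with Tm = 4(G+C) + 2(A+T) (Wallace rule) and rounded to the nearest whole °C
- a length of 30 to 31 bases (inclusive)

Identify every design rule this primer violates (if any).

Base counts: A=7, T=10, G=5, C=6 (length 28).
GC clamp: 3' end TTA has 0 G/C, need ≥2 ✗
Tm: Tm = 2·17 + 4·11 = 78°C ✓
length: length 28, outside 30–31 ✗

Fails: GC clamp, length.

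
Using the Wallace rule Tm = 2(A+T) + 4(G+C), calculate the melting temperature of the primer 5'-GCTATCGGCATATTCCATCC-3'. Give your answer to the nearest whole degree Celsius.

60°C

Base counts: A=4, T=6, G=3, C=7 (length 20).
Tm = 2·(4+6) + 4·(3+7) = 2·10 + 4·10 = 20 + 40 = 60°C.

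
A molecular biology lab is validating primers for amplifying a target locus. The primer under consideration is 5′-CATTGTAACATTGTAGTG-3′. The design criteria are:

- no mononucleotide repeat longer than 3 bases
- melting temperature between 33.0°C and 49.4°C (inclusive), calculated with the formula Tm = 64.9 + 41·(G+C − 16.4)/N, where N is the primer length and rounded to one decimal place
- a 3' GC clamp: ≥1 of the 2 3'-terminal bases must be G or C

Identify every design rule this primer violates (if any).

Meets all criteria.

Base counts: A=5, T=7, G=4, C=2 (length 18).
homopolymer run: longest run = 2 ✓
Tm: Tm = 64.9 + 41·(6 − 16.4)/18 = 41.2°C ✓
GC clamp: 3' end TG has 1 G/C ✓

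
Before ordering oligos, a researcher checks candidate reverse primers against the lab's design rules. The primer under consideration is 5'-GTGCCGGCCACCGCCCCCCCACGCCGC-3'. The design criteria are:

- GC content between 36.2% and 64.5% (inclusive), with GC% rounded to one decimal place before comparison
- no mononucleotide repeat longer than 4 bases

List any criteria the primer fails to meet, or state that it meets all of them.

Base counts: A=2, T=1, G=7, C=17 (length 27).
GC content: GC 24/27 = 88.9%, outside 36.2–64.5% ✗
homopolymer run: longest run = 7, exceeds 4 ✗

Fails: GC content, homopolymer run.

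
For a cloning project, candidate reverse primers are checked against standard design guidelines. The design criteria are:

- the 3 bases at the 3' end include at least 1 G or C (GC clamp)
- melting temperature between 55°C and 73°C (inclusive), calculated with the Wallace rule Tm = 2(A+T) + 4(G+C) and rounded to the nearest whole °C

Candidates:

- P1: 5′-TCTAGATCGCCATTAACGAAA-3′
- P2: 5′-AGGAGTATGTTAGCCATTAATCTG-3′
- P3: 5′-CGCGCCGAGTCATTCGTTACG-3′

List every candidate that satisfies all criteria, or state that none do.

P2 and P3.

P1 (21 nt, A=8 T=5 G=3 C=5): 3' end AAA has 0 G/C, need ≥1 ✗; Tm = 2·13 + 4·8 = 58°C ✓ — fails.
P2 (24 nt, A=7 T=8 G=6 C=3): 3' end CTG has 2 G/C ✓; Tm = 2·15 + 4·9 = 66°C ✓ — passes.
P3 (21 nt, A=3 T=5 G=6 C=7): 3' end ACG has 2 G/C ✓; Tm = 2·8 + 4·13 = 68°C ✓ — passes.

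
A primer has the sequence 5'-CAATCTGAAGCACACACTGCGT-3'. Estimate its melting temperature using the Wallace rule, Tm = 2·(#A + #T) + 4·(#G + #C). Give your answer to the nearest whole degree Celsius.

Base counts: A=7, T=4, G=4, C=7 (length 22).
Tm = 2·(7+4) + 4·(4+7) = 2·11 + 4·11 = 22 + 44 = 66°C.

66°C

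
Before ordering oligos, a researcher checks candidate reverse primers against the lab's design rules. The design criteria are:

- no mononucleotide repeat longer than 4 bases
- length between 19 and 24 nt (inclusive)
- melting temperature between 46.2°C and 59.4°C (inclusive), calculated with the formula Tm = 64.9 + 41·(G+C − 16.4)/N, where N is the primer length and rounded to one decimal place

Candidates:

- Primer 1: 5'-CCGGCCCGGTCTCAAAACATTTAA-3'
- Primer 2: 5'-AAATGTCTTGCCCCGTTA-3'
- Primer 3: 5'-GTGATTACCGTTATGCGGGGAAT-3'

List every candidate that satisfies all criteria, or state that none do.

Primer 1 (24 nt, A=7 T=5 G=4 C=8): longest run = 4 ✓; length 24 ✓; Tm = 64.9 + 41·(12 − 16.4)/24 = 57.4°C ✓ — passes.
Primer 2 (18 nt, A=4 T=6 G=3 C=5): longest run = 4 ✓; length 18, outside 19–24 ✗; Tm = 64.9 + 41·(8 − 16.4)/18 = 45.8°C, outside 46.2–59.4°C ✗ — fails.
Primer 3 (23 nt, A=5 T=7 G=8 C=3): longest run = 4 ✓; length 23 ✓; Tm = 64.9 + 41·(11 − 16.4)/23 = 55.3°C ✓ — passes.

Primer 1 and Primer 3.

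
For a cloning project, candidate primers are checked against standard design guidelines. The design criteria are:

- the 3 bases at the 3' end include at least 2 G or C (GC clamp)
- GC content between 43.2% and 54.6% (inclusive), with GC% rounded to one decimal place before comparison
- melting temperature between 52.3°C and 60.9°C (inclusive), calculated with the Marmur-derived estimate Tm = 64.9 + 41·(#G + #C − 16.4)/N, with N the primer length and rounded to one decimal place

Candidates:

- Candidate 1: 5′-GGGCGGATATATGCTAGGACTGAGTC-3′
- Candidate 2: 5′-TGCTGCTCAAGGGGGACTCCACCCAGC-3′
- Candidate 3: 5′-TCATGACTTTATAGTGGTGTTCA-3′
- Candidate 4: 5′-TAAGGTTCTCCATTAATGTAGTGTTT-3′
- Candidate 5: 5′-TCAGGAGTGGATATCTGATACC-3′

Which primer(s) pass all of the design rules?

Candidate 5 only.

Candidate 1 (26 nt, A=6 T=6 G=10 C=4): 3' end GTC has 2 G/C ✓; GC 14/26 = 53.8% ✓; Tm = 64.9 + 41·(14 − 16.4)/26 = 61.1°C, outside 52.3–60.9°C ✗ — fails.
Candidate 2 (27 nt, A=5 T=4 G=8 C=10): 3' end AGC has 2 G/C ✓; GC 18/27 = 66.7%, outside 43.2–54.6% ✗; Tm = 64.9 + 41·(18 − 16.4)/27 = 67.3°C, outside 52.3–60.9°C ✗ — fails.
Candidate 3 (23 nt, A=5 T=10 G=5 C=3): 3' end TCA has 1 G/C, need ≥2 ✗; GC 8/23 = 34.8%, outside 43.2–54.6% ✗; Tm = 64.9 + 41·(8 − 16.4)/23 = 49.9°C, outside 52.3–60.9°C ✗ — fails.
Candidate 4 (26 nt, A=6 T=12 G=5 C=3): 3' end TTT has 0 G/C, need ≥2 ✗; GC 8/26 = 30.8%, outside 43.2–54.6% ✗; Tm = 64.9 + 41·(8 − 16.4)/26 = 51.7°C, outside 52.3–60.9°C ✗ — fails.
Candidate 5 (22 nt, A=6 T=6 G=6 C=4): 3' end ACC has 2 G/C ✓; GC 10/22 = 45.5% ✓; Tm = 64.9 + 41·(10 − 16.4)/22 = 53.0°C ✓ — passes.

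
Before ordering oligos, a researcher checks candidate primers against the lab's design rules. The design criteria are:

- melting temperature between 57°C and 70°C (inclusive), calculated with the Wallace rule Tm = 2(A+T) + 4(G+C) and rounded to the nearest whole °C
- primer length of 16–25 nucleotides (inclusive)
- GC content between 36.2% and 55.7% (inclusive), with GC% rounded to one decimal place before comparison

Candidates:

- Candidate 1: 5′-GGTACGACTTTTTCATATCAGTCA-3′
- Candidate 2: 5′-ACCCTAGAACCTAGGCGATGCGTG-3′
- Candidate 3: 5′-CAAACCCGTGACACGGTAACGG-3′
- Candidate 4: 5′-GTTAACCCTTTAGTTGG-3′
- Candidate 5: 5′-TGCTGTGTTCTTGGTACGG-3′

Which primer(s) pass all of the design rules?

Candidate 1 (24 nt, A=6 T=9 G=4 C=5): Tm = 2·15 + 4·9 = 66°C ✓; length 24 ✓; GC 9/24 = 37.5% ✓ — passes.
Candidate 2 (24 nt, A=6 T=4 G=7 C=7): Tm = 2·10 + 4·14 = 76°C, outside 57–70°C ✗; length 24 ✓; GC 14/24 = 58.3%, outside 36.2–55.7% ✗ — fails.
Candidate 3 (22 nt, A=7 T=2 G=6 C=7): Tm = 2·9 + 4·13 = 70°C ✓; length 22 ✓; GC 13/22 = 59.1%, outside 36.2–55.7% ✗ — fails.
Candidate 4 (17 nt, A=3 T=7 G=4 C=3): Tm = 2·10 + 4·7 = 48°C, outside 57–70°C ✗; length 17 ✓; GC 7/17 = 41.2% ✓ — fails.
Candidate 5 (19 nt, A=1 T=8 G=7 C=3): Tm = 2·9 + 4·10 = 58°C ✓; length 19 ✓; GC 10/19 = 52.6% ✓ — passes.

Candidate 1 and Candidate 5.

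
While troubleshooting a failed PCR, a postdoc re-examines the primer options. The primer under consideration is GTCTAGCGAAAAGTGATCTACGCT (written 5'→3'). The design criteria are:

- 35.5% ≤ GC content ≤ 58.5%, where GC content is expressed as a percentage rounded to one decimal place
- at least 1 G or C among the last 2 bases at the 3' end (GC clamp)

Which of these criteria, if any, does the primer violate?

Meets all criteria.

Base counts: A=7, T=6, G=6, C=5 (length 24).
GC content: GC 11/24 = 45.8% ✓
GC clamp: 3' end CT has 1 G/C ✓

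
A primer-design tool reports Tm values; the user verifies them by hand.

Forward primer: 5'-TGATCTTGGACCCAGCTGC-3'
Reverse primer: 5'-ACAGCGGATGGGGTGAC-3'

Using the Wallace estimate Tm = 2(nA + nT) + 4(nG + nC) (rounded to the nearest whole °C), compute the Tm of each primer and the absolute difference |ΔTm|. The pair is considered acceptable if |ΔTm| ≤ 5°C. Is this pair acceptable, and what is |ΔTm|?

|ΔTm| = 4°C; the pair is acceptable.

Forward: A=3 T=5 G=5 C=6 → Tm = 2·8 + 4·11 = 60°C.
Reverse: A=4 T=2 G=8 C=3 → Tm = 2·6 + 4·11 = 56°C.
|ΔTm| = |60 − 56| = 4°C, ≤ 5°C.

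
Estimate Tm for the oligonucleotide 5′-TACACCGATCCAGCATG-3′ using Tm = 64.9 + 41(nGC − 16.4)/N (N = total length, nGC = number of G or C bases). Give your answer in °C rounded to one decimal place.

47.1°C

Base counts: A=5, T=3, G=3, C=6; G+C = 9, N = 17.
Tm = 64.9 + 41·(9 − 16.4)/17 = 64.9 + -303.40/17 = 47.1°C.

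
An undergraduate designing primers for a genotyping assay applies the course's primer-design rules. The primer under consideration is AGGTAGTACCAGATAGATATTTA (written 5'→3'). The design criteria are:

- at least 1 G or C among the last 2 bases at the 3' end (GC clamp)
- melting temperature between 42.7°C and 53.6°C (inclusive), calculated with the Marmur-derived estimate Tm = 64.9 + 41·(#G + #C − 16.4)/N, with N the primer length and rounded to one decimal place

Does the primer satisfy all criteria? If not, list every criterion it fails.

Fails: GC clamp.

Base counts: A=9, T=7, G=5, C=2 (length 23).
GC clamp: 3' end TA has 0 G/C, need ≥1 ✗
Tm: Tm = 64.9 + 41·(7 − 16.4)/23 = 48.1°C ✓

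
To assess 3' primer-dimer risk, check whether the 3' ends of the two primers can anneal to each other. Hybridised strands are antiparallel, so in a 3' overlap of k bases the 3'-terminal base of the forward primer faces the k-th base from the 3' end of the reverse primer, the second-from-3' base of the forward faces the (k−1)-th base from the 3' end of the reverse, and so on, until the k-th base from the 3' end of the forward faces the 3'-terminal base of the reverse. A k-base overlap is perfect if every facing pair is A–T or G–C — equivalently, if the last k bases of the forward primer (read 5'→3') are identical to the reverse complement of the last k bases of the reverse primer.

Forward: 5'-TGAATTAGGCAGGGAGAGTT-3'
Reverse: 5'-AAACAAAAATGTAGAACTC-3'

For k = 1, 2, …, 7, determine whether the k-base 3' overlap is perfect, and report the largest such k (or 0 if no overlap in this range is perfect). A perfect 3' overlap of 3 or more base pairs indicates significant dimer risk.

Last 7 bases (5'→3') — forward …GAGAGTT, reverse …AGAACTC.
Reverse complement of the reverse primer's last 7 bases: GAGTTCT; its first k bases are the reverse complement of the reverse primer's last k bases, so a perfect k-base overlap needs the forward primer's last k bases to equal them.
Comparing (forward last k vs required): k=1: T vs G ✗; k=2: TT vs GA ✗; k=3: GTT vs GAG ✗; k=4: AGTT vs GAGT ✗; k=5: GAGTT vs GAGTT ✓; k=6: AGAGTT vs GAGTTC ✗; k=7: GAGAGTT vs GAGTTCT ✗.
Only k = 5 is perfect, so the longest perfect 3' overlap is 5.

Longest perfect overlap: 5 complementary base pairs; significant dimer risk (threshold 3).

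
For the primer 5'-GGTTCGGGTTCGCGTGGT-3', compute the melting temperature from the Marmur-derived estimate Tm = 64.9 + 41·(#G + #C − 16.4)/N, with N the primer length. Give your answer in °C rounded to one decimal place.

54.9°C

Base counts: A=0, T=6, G=9, C=3; G+C = 12, N = 18.
Tm = 64.9 + 41·(12 − 16.4)/18 = 64.9 + -180.40/18 = 54.9°C.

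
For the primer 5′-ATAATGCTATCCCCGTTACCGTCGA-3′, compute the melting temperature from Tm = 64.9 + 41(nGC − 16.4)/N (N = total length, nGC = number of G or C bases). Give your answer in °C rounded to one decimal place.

Base counts: A=6, T=7, G=4, C=8; G+C = 12, N = 25.
Tm = 64.9 + 41·(12 − 16.4)/25 = 64.9 + -180.40/25 = 57.7°C.

57.7°C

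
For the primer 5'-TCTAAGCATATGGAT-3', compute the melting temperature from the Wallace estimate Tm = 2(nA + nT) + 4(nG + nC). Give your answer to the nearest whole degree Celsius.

Base counts: A=5, T=5, G=3, C=2 (length 15).
Tm = 2·(5+5) + 4·(3+2) = 2·10 + 4·5 = 20 + 20 = 40°C.

40°C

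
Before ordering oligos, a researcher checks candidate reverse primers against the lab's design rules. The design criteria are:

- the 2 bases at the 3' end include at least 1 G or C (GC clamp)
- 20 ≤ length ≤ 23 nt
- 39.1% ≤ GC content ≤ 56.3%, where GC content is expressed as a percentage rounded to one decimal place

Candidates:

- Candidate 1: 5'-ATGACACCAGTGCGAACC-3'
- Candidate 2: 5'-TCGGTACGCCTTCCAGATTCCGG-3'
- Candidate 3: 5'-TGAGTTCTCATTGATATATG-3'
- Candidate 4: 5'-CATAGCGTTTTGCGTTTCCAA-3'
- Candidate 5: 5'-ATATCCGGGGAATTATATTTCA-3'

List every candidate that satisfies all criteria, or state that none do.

Candidate 1 (18 nt, A=6 T=2 G=4 C=6): 3' end CC has 2 G/C ✓; length 18, outside 20–23 ✗; GC 10/18 = 55.6% ✓ — fails.
Candidate 2 (23 nt, A=3 T=6 G=6 C=8): 3' end GG has 2 G/C ✓; length 23 ✓; GC 14/23 = 60.9%, outside 39.1–56.3% ✗ — fails.
Candidate 3 (20 nt, A=5 T=9 G=4 C=2): 3' end TG has 1 G/C ✓; length 20 ✓; GC 6/20 = 30.0%, outside 39.1–56.3% ✗ — fails.
Candidate 4 (21 nt, A=4 T=8 G=4 C=5): 3' end AA has 0 G/C, need ≥1 ✗; length 21 ✓; GC 9/21 = 42.9% ✓ — fails.
Candidate 5 (22 nt, A=7 T=8 G=4 C=3): 3' end CA has 1 G/C ✓; length 22 ✓; GC 7/22 = 31.8%, outside 39.1–56.3% ✗ — fails.

None of the candidates satisfy all criteria.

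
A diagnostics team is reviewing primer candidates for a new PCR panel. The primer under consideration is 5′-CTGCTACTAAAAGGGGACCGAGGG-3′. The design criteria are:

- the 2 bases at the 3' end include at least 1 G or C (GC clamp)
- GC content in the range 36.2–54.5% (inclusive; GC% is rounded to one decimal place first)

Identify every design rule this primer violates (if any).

Base counts: A=7, T=3, G=9, C=5 (length 24).
GC clamp: 3' end GG has 2 G/C ✓
GC content: GC 14/24 = 58.3%, outside 36.2–54.5% ✗

Fails: GC content.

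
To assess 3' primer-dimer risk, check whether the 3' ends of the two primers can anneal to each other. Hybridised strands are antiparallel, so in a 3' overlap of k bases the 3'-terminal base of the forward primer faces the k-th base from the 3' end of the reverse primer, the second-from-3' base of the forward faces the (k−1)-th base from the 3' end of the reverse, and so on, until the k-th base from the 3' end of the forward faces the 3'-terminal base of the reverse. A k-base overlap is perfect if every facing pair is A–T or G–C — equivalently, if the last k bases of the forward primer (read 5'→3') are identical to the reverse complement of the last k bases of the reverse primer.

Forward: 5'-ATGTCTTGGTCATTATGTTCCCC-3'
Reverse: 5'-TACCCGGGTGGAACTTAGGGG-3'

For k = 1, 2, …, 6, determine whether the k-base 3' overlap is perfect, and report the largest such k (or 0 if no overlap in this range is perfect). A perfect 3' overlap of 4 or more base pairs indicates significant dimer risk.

Longest perfect overlap: 4 complementary base pairs; significant dimer risk (threshold 4).

Last 6 bases (5'→3') — forward …TTCCCC, reverse …TAGGGG.
Reverse complement of the reverse primer's last 6 bases: CCCCTA; its first k bases are the reverse complement of the reverse primer's last k bases, so a perfect k-base overlap needs the forward primer's last k bases to equal them.
Comparing (forward last k vs required): k=1: C vs C ✓; k=2: CC vs CC ✓; k=3: CCC vs CCC ✓; k=4: CCCC vs CCCC ✓; k=5: TCCCC vs CCCCT ✗; k=6: TTCCCC vs CCCCTA ✗.
Perfect overlaps at k = 1, 2, 3, 4; the largest is 4.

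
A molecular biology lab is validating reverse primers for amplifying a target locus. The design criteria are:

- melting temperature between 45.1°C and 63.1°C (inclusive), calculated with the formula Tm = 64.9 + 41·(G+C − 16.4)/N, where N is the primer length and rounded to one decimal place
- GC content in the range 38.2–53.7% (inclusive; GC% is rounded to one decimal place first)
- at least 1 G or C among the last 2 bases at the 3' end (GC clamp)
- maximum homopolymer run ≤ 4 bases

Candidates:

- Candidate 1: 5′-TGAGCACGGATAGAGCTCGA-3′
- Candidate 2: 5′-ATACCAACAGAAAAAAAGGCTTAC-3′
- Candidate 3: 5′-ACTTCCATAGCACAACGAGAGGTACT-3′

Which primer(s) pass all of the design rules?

Candidate 3 only.

Candidate 1 (20 nt, A=6 T=3 G=7 C=4): Tm = 64.9 + 41·(11 − 16.4)/20 = 53.8°C ✓; GC 11/20 = 55.0%, outside 38.2–53.7% ✗; 3' end GA has 1 G/C ✓; longest run = 2 ✓ — fails.
Candidate 2 (24 nt, A=13 T=3 G=3 C=5): Tm = 64.9 + 41·(8 − 16.4)/24 = 50.6°C ✓; GC 8/24 = 33.3%, outside 38.2–53.7% ✗; 3' end AC has 1 G/C ✓; longest run = 7, exceeds 4 ✗ — fails.
Candidate 3 (26 nt, A=9 T=5 G=5 C=7): Tm = 64.9 + 41·(12 − 16.4)/26 = 58.0°C ✓; GC 12/26 = 46.2% ✓; 3' end CT has 1 G/C ✓; longest run = 2 ✓ — passes.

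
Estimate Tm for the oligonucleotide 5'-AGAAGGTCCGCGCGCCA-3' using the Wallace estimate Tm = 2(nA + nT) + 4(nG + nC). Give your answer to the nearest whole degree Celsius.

Base counts: A=4, T=1, G=6, C=6 (length 17).
Tm = 2·(4+1) + 4·(6+6) = 2·5 + 4·12 = 10 + 48 = 58°C.

58°C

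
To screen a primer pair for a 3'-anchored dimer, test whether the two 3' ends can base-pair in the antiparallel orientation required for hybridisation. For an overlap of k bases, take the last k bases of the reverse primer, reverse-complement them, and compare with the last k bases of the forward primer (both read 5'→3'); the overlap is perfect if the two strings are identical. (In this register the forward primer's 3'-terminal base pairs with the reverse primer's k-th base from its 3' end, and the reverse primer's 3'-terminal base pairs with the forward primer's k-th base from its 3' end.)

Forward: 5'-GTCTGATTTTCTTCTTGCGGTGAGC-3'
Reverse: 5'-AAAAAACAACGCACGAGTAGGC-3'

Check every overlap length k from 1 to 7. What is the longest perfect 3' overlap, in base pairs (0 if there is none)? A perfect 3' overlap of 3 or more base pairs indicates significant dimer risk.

Last 7 bases (5'→3') — forward …GGTGAGC, reverse …AGTAGGC.
Reverse complement of the reverse primer's last 7 bases: GCCTACT; its first k bases are the reverse complement of the reverse primer's last k bases, so a perfect k-base overlap needs the forward primer's last k bases to equal them.
Comparing (forward last k vs required): k=1: C vs G ✗; k=2: GC vs GC ✓; k=3: AGC vs GCC ✗; k=4: GAGC vs GCCT ✗; k=5: TGAGC vs GCCTA ✗; k=6: GTGAGC vs GCCTAC ✗; k=7: GGTGAGC vs GCCTACT ✗.
Only k = 2 is perfect, so the longest perfect 3' overlap is 2.

Longest perfect overlap: 2 complementary base pairs; below the dimer-risk threshold (threshold 3).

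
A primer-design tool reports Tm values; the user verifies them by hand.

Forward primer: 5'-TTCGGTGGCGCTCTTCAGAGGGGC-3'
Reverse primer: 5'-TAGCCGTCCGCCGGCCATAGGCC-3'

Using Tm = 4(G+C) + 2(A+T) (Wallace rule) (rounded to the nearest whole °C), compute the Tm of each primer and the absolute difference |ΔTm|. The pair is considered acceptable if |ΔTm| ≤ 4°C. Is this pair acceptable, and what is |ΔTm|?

Forward: A=2 T=6 G=10 C=6 → Tm = 2·8 + 4·16 = 80°C.
Reverse: A=3 T=3 G=7 C=10 → Tm = 2·6 + 4·17 = 80°C.
|ΔTm| = |80 − 80| = 0°C, ≤ 4°C.

|ΔTm| = 0°C; the pair is acceptable.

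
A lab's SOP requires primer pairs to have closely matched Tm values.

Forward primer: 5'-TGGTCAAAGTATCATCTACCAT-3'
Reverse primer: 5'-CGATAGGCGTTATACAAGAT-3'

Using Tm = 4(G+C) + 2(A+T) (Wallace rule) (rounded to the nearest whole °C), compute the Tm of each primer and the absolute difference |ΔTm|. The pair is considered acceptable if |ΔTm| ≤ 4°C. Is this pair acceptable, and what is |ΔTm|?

|ΔTm| = 4°C; the pair is acceptable.

Forward: A=7 T=7 G=3 C=5 → Tm = 2·14 + 4·8 = 60°C.
Reverse: A=7 T=5 G=5 C=3 → Tm = 2·12 + 4·8 = 56°C.
|ΔTm| = |60 − 56| = 4°C, ≤ 4°C.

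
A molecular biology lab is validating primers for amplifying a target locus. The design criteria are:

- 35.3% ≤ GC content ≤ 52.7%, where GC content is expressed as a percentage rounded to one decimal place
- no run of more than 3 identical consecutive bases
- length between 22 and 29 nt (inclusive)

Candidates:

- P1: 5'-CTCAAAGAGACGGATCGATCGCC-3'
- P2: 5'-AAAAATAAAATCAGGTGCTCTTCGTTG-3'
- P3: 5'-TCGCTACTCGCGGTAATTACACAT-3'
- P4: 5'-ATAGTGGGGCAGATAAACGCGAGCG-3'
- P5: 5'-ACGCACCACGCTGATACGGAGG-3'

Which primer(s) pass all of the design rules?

P1 (23 nt, A=7 T=3 G=6 C=7): GC 13/23 = 56.5%, outside 35.3–52.7% ✗; longest run = 3 ✓; length 23 ✓ — fails.
P2 (27 nt, A=10 T=8 G=5 C=4): GC 9/27 = 33.3%, outside 35.3–52.7% ✗; longest run = 5, exceeds 3 ✗; length 27 ✓ — fails.
P3 (24 nt, A=6 T=7 G=4 C=7): GC 11/24 = 45.8% ✓; longest run = 2 ✓; length 24 ✓ — passes.
P4 (25 nt, A=8 T=3 G=10 C=4): GC 14/25 = 56.0%, outside 35.3–52.7% ✗; longest run = 4, exceeds 3 ✗; length 25 ✓ — fails.
P5 (22 nt, A=6 T=2 G=7 C=7): GC 14/22 = 63.6%, outside 35.3–52.7% ✗; longest run = 2 ✓; length 22 ✓ — fails.

P3 only.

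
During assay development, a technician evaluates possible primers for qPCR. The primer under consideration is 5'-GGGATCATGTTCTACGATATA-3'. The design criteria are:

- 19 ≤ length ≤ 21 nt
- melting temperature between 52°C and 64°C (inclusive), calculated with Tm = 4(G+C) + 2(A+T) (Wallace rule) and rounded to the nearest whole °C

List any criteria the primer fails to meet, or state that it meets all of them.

Meets all criteria.

Base counts: A=6, T=7, G=5, C=3 (length 21).
length: length 21 ✓
Tm: Tm = 2·13 + 4·8 = 58°C ✓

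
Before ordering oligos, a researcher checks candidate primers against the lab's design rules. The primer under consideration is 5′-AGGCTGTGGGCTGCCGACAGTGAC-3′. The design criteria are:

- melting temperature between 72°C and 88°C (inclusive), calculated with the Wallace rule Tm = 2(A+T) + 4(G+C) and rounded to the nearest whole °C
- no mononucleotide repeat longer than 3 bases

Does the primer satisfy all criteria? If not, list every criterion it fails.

Meets all criteria.

Base counts: A=4, T=4, G=10, C=6 (length 24).
Tm: Tm = 2·8 + 4·16 = 80°C ✓
homopolymer run: longest run = 3 ✓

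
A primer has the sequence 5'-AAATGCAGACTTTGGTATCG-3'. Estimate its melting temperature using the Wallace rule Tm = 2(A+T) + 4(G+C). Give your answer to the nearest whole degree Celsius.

56°C

Base counts: A=6, T=6, G=5, C=3 (length 20).
Tm = 2·(6+6) + 4·(5+3) = 2·12 + 4·8 = 24 + 32 = 56°C.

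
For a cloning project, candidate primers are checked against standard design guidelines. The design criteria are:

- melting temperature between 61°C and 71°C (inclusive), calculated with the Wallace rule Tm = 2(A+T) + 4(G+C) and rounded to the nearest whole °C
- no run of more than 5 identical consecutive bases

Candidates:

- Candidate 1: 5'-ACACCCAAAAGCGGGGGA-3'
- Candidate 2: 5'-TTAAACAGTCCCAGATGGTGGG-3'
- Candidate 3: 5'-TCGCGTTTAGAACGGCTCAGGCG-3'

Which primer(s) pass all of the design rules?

Candidate 1 (18 nt, A=7 T=0 G=6 C=5): Tm = 2·7 + 4·11 = 58°C, outside 61–71°C ✗; longest run = 5 ✓ — fails.
Candidate 2 (22 nt, A=6 T=5 G=7 C=4): Tm = 2·11 + 4·11 = 66°C ✓; longest run = 3 ✓ — passes.
Candidate 3 (23 nt, A=4 T=5 G=8 C=6): Tm = 2·9 + 4·14 = 74°C, outside 61–71°C ✗; longest run = 3 ✓ — fails.

Candidate 2 only.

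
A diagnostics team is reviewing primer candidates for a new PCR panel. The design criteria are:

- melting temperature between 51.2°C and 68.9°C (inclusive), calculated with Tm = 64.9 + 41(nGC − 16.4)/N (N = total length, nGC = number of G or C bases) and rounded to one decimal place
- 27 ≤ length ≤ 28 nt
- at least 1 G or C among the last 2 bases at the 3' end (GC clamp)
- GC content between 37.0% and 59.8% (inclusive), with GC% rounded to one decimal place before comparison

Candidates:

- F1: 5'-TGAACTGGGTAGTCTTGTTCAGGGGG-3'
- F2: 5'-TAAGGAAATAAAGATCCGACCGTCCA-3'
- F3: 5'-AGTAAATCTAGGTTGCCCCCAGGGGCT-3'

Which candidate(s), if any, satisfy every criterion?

F1 (26 nt, A=4 T=8 G=11 C=3): Tm = 64.9 + 41·(14 − 16.4)/26 = 61.1°C ✓; length 26, outside 27–28 ✗; 3' end GG has 2 G/C ✓; GC 14/26 = 53.8% ✓ — fails.
F2 (26 nt, A=11 T=4 G=5 C=6): Tm = 64.9 + 41·(11 − 16.4)/26 = 56.4°C ✓; length 26, outside 27–28 ✗; 3' end CA has 1 G/C ✓; GC 11/26 = 42.3% ✓ — fails.
F3 (27 nt, A=6 T=6 G=8 C=7): Tm = 64.9 + 41·(15 − 16.4)/27 = 62.8°C ✓; length 27 ✓; 3' end CT has 1 G/C ✓; GC 15/27 = 55.6% ✓ — passes.

F3 only.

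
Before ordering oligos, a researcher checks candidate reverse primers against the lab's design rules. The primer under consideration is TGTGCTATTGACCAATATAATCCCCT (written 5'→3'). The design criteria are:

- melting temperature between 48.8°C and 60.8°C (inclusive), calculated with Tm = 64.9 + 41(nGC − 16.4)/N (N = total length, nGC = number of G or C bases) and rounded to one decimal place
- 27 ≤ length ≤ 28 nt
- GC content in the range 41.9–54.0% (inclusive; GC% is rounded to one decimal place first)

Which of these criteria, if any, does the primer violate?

Fails: length, GC content.

Base counts: A=7, T=9, G=3, C=7 (length 26).
Tm: Tm = 64.9 + 41·(10 − 16.4)/26 = 54.8°C ✓
length: length 26, outside 27–28 ✗
GC content: GC 10/26 = 38.5%, outside 41.9–54.0% ✗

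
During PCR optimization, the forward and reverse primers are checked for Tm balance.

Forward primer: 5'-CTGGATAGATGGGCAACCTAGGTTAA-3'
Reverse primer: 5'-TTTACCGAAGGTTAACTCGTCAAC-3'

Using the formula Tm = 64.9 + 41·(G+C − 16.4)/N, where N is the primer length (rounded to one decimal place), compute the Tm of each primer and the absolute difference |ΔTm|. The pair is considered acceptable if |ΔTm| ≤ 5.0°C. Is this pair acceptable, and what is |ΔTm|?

Forward: G+C = 12, N = 26 → Tm = 64.9 + 41·(12 − 16.4)/26 = 58.0°C.
Reverse: G+C = 10, N = 24 → Tm = 64.9 + 41·(10 − 16.4)/24 = 54.0°C.
|ΔTm| = |58.0 − 54.0| = 4.0°C, ≤ 5.0°C.

|ΔTm| = 4.0°C; the pair is acceptable.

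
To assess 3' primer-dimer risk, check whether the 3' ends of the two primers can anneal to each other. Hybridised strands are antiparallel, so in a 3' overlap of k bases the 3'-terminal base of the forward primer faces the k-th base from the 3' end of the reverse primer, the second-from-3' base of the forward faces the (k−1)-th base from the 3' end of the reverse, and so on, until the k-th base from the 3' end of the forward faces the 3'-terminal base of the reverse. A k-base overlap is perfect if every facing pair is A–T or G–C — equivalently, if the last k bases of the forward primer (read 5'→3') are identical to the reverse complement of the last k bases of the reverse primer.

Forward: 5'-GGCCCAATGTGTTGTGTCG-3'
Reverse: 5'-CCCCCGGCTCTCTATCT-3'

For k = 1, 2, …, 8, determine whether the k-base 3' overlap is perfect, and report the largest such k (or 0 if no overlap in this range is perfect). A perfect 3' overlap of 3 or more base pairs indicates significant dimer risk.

Last 8 bases (5'→3') — forward …TTGTGTCG, reverse …CTCTATCT.
Reverse complement of the reverse primer's last 8 bases: AGATAGAG; its first k bases are the reverse complement of the reverse primer's last k bases, so a perfect k-base overlap needs the forward primer's last k bases to equal them.
Comparing (forward last k vs required): k=1: G vs A ✗; k=2: CG vs AG ✗; k=3: TCG vs AGA ✗; k=4: GTCG vs AGAT ✗; k=5: TGTCG vs AGATA ✗; k=6: GTGTCG vs AGATAG ✗; k=7: TGTGTCG vs AGATAGA ✗; k=8: TTGTGTCG vs AGATAGAG ✗.
No overlap length from 1 to 8 is perfect, so the longest perfect 3' overlap is 0.

Longest perfect overlap: 0 complementary base pairs; below the dimer-risk threshold (threshold 3).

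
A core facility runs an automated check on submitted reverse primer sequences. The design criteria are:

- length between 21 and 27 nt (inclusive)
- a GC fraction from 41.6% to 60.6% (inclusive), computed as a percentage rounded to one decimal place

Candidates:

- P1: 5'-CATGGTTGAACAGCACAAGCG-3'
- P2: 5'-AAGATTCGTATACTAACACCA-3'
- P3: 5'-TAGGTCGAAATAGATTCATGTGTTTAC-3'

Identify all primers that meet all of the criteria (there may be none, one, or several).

P1 (21 nt, A=7 T=3 G=6 C=5): length 21 ✓; GC 11/21 = 52.4% ✓ — passes.
P2 (21 nt, A=9 T=5 G=2 C=5): length 21 ✓; GC 7/21 = 33.3%, outside 41.6–60.6% ✗ — fails.
P3 (27 nt, A=8 T=10 G=6 C=3): length 27 ✓; GC 9/27 = 33.3%, outside 41.6–60.6% ✗ — fails.

P1 only.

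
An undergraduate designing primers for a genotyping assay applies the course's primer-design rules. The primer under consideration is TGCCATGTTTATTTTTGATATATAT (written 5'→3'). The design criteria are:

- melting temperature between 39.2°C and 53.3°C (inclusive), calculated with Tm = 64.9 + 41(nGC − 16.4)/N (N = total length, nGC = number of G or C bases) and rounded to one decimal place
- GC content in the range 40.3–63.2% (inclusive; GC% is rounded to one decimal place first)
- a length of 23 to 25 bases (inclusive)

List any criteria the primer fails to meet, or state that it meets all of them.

Base counts: A=6, T=14, G=3, C=2 (length 25).
Tm: Tm = 64.9 + 41·(5 − 16.4)/25 = 46.2°C ✓
GC content: GC 5/25 = 20.0%, outside 40.3–63.2% ✗
length: length 25 ✓

Fails: GC content.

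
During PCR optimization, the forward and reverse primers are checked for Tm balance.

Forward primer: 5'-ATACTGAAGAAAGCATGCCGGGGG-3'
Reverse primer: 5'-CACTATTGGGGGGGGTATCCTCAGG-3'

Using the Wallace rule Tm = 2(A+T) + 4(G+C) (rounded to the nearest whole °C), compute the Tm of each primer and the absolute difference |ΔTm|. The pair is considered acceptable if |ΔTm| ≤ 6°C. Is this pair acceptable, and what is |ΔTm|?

Forward: A=8 T=3 G=9 C=4 → Tm = 2·11 + 4·13 = 74°C.
Reverse: A=4 T=6 G=10 C=5 → Tm = 2·10 + 4·15 = 80°C.
|ΔTm| = |74 − 80| = 6°C, ≤ 6°C.

|ΔTm| = 6°C; the pair is acceptable.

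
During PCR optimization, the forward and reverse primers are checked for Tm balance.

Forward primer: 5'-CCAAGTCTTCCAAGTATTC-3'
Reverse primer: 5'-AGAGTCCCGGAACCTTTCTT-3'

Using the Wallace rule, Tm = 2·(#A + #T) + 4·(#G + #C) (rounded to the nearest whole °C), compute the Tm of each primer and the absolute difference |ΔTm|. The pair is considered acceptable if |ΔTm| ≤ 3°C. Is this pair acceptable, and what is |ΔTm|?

Forward: A=5 T=6 G=2 C=6 → Tm = 2·11 + 4·8 = 54°C.
Reverse: A=4 T=6 G=4 C=6 → Tm = 2·10 + 4·10 = 60°C.
|ΔTm| = |54 − 60| = 6°C, > 3°C.

|ΔTm| = 6°C; the pair is not acceptable.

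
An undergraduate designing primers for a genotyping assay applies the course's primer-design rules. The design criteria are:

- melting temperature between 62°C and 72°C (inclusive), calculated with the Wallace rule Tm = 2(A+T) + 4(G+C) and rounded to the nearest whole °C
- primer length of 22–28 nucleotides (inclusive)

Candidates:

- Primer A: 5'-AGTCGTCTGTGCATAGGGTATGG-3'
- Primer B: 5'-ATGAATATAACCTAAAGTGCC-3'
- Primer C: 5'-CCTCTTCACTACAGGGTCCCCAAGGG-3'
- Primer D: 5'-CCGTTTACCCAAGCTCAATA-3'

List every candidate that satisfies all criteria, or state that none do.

Primer A (23 nt, A=4 T=7 G=9 C=3): Tm = 2·11 + 4·12 = 70°C ✓; length 23 ✓ — passes.
Primer B (21 nt, A=9 T=5 G=3 C=4): Tm = 2·14 + 4·7 = 56°C, outside 62–72°C ✗; length 21, outside 22–28 ✗ — fails.
Primer C (26 nt, A=5 T=5 G=6 C=10): Tm = 2·10 + 4·16 = 84°C, outside 62–72°C ✗; length 26 ✓ — fails.
Primer D (20 nt, A=6 T=5 G=2 C=7): Tm = 2·11 + 4·9 = 58°C, outside 62–72°C ✗; length 20, outside 22–28 ✗ — fails.

Primer A only.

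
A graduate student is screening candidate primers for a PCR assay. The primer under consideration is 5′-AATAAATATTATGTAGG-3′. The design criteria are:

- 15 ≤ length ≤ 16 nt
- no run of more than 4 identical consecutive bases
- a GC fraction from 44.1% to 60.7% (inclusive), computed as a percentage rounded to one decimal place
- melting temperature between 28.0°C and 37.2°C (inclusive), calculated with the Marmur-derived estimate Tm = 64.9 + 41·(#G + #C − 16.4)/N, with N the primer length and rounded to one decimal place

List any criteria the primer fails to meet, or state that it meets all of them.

Fails: length, GC content.

Base counts: A=8, T=6, G=3, C=0 (length 17).
length: length 17, outside 15–16 ✗
homopolymer run: longest run = 3 ✓
GC content: GC 3/17 = 17.6%, outside 44.1–60.7% ✗
Tm: Tm = 64.9 + 41·(3 − 16.4)/17 = 32.6°C ✓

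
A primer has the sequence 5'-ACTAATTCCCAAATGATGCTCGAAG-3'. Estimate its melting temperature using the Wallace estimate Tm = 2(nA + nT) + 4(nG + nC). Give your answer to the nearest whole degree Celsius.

70°C

Base counts: A=9, T=6, G=4, C=6 (length 25).
Tm = 2·(9+6) + 4·(4+6) = 2·15 + 4·10 = 30 + 40 = 70°C.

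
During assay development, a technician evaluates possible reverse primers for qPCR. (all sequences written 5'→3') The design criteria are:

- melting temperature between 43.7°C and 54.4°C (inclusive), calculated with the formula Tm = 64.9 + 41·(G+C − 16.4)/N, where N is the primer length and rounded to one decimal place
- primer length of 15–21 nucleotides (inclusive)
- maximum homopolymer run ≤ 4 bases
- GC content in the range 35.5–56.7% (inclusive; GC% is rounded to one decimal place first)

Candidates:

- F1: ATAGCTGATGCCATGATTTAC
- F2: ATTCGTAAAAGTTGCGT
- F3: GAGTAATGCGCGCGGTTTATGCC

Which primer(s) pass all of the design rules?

F1 only.

F1 (21 nt, A=6 T=7 G=4 C=4): Tm = 64.9 + 41·(8 − 16.4)/21 = 48.5°C ✓; length 21 ✓; longest run = 3 ✓; GC 8/21 = 38.1% ✓ — passes.
F2 (17 nt, A=5 T=6 G=4 C=2): Tm = 64.9 + 41·(6 − 16.4)/17 = 39.8°C, outside 43.7–54.4°C ✗; length 17 ✓; longest run = 4 ✓; GC 6/17 = 35.3%, outside 35.5–56.7% ✗ — fails.
F3 (23 nt, A=4 T=6 G=8 C=5): Tm = 64.9 + 41·(13 − 16.4)/23 = 58.8°C, outside 43.7–54.4°C ✗; length 23, outside 15–21 ✗; longest run = 3 ✓; GC 13/23 = 56.5% ✓ — fails.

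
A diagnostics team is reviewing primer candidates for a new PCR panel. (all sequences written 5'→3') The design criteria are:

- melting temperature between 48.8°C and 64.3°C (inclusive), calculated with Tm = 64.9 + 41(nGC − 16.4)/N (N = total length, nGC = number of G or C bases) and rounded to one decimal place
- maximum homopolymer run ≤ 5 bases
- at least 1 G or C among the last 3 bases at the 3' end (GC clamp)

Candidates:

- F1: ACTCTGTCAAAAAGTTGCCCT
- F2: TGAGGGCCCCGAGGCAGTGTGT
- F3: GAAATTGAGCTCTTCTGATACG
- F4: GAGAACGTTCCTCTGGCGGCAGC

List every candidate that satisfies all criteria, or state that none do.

F1, F2, F3 and F4.

F1 (21 nt, A=6 T=6 G=3 C=6): Tm = 64.9 + 41·(9 − 16.4)/21 = 50.5°C ✓; longest run = 5 ✓; 3' end CCT has 2 G/C ✓ — passes.
F2 (22 nt, A=3 T=4 G=10 C=5): Tm = 64.9 + 41·(15 − 16.4)/22 = 62.3°C ✓; longest run = 4 ✓; 3' end TGT has 1 G/C ✓ — passes.
F3 (22 nt, A=6 T=7 G=5 C=4): Tm = 64.9 + 41·(9 − 16.4)/22 = 51.1°C ✓; longest run = 3 ✓; 3' end ACG has 2 G/C ✓ — passes.
F4 (23 nt, A=4 T=4 G=8 C=7): Tm = 64.9 + 41·(15 − 16.4)/23 = 62.4°C ✓; longest run = 2 ✓; 3' end AGC has 2 G/C ✓ — passes.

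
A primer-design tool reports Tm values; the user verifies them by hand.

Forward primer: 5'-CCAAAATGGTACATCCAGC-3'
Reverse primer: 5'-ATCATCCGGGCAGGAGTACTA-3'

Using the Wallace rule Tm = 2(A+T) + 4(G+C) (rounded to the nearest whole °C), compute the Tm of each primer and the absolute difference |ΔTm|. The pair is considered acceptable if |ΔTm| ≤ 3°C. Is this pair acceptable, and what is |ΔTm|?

|ΔTm| = 8°C; the pair is not acceptable.

Forward: A=7 T=3 G=3 C=6 → Tm = 2·10 + 4·9 = 56°C.
Reverse: A=6 T=4 G=6 C=5 → Tm = 2·10 + 4·11 = 64°C.
|ΔTm| = |56 − 64| = 8°C, > 3°C.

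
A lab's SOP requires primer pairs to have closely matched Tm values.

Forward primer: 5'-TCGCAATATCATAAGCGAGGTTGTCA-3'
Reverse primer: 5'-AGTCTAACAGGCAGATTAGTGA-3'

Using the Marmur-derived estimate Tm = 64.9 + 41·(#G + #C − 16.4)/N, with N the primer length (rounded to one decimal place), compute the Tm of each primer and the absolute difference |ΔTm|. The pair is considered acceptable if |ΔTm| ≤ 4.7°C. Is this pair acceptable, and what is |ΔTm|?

|ΔTm| = 5.3°C; the pair is not acceptable.

Forward: G+C = 11, N = 26 → Tm = 64.9 + 41·(11 − 16.4)/26 = 56.4°C.
Reverse: G+C = 9, N = 22 → Tm = 64.9 + 41·(9 − 16.4)/22 = 51.1°C.
|ΔTm| = |56.4 − 51.1| = 5.3°C, > 4.7°C.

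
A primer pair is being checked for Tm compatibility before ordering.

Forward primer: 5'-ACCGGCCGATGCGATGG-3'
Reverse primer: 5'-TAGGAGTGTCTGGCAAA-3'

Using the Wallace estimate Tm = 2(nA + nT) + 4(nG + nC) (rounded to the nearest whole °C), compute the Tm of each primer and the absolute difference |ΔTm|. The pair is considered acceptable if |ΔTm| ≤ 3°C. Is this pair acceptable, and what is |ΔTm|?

|ΔTm| = 8°C; the pair is not acceptable.

Forward: A=3 T=2 G=7 C=5 → Tm = 2·5 + 4·12 = 58°C.
Reverse: A=5 T=4 G=6 C=2 → Tm = 2·9 + 4·8 = 50°C.
|ΔTm| = |58 − 50| = 8°C, > 3°C.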